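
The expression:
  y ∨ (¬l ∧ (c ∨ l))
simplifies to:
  y ∨ (c ∧ ¬l)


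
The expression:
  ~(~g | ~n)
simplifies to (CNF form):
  g & n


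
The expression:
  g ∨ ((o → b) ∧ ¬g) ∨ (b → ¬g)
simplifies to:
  True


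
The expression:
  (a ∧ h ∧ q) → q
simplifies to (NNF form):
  True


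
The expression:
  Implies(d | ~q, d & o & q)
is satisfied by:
  {o: True, q: True, d: False}
  {q: True, d: False, o: False}
  {d: True, o: True, q: True}


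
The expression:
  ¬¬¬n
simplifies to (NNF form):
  ¬n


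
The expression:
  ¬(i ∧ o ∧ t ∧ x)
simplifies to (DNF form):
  ¬i ∨ ¬o ∨ ¬t ∨ ¬x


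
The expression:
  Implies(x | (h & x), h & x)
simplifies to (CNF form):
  h | ~x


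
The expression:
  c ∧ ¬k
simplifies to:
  c ∧ ¬k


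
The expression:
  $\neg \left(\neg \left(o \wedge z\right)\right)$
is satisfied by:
  {z: True, o: True}


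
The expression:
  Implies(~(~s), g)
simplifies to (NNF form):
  g | ~s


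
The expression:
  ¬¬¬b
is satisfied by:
  {b: False}


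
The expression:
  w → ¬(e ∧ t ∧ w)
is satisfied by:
  {w: False, e: False, t: False}
  {t: True, w: False, e: False}
  {e: True, w: False, t: False}
  {t: True, e: True, w: False}
  {w: True, t: False, e: False}
  {t: True, w: True, e: False}
  {e: True, w: True, t: False}


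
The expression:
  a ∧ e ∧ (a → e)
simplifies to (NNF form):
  a ∧ e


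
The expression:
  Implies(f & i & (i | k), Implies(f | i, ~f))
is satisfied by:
  {i: False, f: False}
  {f: True, i: False}
  {i: True, f: False}


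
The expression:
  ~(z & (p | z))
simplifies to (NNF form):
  ~z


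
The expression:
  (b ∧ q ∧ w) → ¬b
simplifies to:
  ¬b ∨ ¬q ∨ ¬w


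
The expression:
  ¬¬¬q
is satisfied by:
  {q: False}


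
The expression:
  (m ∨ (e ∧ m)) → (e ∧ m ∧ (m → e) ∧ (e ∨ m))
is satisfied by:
  {e: True, m: False}
  {m: False, e: False}
  {m: True, e: True}


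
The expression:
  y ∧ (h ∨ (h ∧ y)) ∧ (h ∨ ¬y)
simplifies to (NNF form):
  h ∧ y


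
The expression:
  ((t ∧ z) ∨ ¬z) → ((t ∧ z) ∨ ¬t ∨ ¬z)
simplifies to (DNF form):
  True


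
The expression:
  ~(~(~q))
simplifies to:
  ~q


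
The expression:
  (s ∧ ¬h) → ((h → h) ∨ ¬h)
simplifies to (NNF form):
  True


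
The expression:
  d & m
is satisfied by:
  {m: True, d: True}


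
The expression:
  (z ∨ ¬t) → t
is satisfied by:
  {t: True}


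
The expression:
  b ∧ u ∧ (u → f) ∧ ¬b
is never true.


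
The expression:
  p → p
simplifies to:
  True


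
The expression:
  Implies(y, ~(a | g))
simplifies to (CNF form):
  (~a | ~y) & (~g | ~y)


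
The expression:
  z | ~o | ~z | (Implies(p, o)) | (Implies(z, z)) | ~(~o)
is always true.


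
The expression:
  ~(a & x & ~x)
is always true.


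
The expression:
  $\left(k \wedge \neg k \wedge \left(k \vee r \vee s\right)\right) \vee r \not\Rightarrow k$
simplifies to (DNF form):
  $r \wedge \neg k$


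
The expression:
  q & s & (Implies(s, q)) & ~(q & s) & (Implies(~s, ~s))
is never true.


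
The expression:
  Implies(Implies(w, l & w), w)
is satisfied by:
  {w: True}


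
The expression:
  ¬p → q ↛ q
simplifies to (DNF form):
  p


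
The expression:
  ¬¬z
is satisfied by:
  {z: True}


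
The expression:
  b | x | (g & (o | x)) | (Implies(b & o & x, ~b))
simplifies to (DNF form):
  True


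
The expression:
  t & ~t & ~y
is never true.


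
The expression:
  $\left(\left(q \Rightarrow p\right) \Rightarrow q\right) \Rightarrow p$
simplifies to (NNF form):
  $p \vee \neg q$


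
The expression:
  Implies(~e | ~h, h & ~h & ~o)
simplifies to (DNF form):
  e & h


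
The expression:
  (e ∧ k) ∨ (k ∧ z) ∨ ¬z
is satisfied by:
  {k: True, z: False}
  {z: False, k: False}
  {z: True, k: True}


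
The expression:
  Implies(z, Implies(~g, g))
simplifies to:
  g | ~z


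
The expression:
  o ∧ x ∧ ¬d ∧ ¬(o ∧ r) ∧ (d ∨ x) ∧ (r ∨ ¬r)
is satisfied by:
  {x: True, o: True, d: False, r: False}


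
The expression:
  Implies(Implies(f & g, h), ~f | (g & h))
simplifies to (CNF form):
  g | ~f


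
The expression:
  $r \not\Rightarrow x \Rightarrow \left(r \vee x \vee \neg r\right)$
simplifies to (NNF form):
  $\text{True}$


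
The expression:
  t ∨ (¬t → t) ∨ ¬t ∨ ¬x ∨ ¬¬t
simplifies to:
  True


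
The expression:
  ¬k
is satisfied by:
  {k: False}


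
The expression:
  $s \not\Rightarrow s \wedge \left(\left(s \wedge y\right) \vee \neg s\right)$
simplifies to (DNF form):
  $\text{False}$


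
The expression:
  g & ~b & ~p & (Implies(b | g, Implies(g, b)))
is never true.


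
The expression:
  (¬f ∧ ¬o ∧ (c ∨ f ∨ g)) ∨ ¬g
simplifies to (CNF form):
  (¬f ∨ ¬g) ∧ (¬g ∨ ¬o)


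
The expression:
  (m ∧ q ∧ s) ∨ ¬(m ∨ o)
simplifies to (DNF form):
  (m ∧ ¬m) ∨ (¬m ∧ ¬o) ∨ (m ∧ q ∧ s) ∨ (m ∧ q ∧ ¬m) ∨ (m ∧ s ∧ ¬m) ∨ (q ∧ s ∧ ¬o) ∨ (q ∧ ¬m ∧ ¬o) ∨ (s ∧ ¬m ∧ ¬o)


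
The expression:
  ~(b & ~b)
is always true.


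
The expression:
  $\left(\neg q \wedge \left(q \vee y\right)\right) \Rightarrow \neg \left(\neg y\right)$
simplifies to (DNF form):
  $\text{True}$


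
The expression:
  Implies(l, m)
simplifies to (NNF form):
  m | ~l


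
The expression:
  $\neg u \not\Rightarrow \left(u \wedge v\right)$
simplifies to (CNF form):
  $\neg u$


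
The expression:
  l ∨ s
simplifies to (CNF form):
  l ∨ s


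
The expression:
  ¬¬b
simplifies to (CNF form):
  b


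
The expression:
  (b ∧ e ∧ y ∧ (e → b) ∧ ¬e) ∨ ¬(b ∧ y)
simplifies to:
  ¬b ∨ ¬y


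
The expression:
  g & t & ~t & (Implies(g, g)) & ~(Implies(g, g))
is never true.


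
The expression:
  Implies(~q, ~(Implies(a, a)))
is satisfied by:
  {q: True}


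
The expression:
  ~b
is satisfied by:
  {b: False}


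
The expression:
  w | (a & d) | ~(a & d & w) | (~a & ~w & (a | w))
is always true.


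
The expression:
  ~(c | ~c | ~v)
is never true.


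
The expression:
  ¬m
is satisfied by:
  {m: False}


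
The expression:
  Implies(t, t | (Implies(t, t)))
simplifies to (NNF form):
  True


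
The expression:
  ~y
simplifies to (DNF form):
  ~y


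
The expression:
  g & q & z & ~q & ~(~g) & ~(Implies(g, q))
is never true.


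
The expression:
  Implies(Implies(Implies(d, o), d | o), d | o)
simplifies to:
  True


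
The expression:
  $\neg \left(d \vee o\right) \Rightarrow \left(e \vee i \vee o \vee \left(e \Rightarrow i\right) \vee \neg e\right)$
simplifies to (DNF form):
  $\text{True}$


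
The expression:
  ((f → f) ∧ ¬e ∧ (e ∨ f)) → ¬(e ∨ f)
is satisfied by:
  {e: True, f: False}
  {f: False, e: False}
  {f: True, e: True}


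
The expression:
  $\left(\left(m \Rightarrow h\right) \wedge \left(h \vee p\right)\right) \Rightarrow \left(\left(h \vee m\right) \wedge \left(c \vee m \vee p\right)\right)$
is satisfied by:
  {m: True, c: True, h: False, p: False}
  {m: True, c: False, h: False, p: False}
  {m: True, h: True, c: True, p: False}
  {m: True, h: True, c: False, p: False}
  {p: True, m: True, c: True, h: False}
  {p: True, m: True, c: False, h: False}
  {p: True, m: True, h: True, c: True}
  {p: True, m: True, h: True, c: False}
  {c: True, m: False, h: False, p: False}
  {m: False, c: False, h: False, p: False}
  {h: True, c: True, m: False, p: False}
  {p: True, h: True, c: True, m: False}
  {p: True, h: True, m: False, c: False}


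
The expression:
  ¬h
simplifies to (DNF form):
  ¬h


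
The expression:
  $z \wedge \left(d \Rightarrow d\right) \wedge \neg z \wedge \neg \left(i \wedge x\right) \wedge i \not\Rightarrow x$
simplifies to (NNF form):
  $\text{False}$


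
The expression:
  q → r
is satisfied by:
  {r: True, q: False}
  {q: False, r: False}
  {q: True, r: True}


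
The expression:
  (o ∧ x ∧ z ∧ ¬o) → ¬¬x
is always true.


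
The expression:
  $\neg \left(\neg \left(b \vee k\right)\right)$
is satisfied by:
  {b: True, k: True}
  {b: True, k: False}
  {k: True, b: False}


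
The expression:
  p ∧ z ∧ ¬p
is never true.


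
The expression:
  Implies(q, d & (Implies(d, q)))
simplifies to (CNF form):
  d | ~q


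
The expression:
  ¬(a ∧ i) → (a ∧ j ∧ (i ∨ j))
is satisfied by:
  {a: True, i: True, j: True}
  {a: True, i: True, j: False}
  {a: True, j: True, i: False}


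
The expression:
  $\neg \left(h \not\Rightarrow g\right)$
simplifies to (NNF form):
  $g \vee \neg h$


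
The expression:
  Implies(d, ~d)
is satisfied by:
  {d: False}


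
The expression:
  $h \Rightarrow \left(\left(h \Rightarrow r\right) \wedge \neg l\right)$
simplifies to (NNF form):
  $\left(r \wedge \neg l\right) \vee \neg h$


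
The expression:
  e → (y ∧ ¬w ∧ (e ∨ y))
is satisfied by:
  {y: True, e: False, w: False}
  {y: False, e: False, w: False}
  {w: True, y: True, e: False}
  {w: True, y: False, e: False}
  {e: True, y: True, w: False}


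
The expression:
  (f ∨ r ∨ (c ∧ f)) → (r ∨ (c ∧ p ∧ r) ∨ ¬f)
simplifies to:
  r ∨ ¬f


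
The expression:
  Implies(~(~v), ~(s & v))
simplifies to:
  ~s | ~v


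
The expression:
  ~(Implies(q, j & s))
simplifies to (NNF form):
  q & (~j | ~s)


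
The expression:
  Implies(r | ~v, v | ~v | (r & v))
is always true.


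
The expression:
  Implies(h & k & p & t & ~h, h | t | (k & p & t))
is always true.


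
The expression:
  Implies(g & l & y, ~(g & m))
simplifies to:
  ~g | ~l | ~m | ~y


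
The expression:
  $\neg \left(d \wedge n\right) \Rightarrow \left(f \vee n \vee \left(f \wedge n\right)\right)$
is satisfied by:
  {n: True, f: True}
  {n: True, f: False}
  {f: True, n: False}


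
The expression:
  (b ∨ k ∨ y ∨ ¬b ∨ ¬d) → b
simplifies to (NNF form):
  b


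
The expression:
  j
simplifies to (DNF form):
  j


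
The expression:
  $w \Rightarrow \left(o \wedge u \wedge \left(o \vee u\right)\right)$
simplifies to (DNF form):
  $\left(o \wedge u\right) \vee \neg w$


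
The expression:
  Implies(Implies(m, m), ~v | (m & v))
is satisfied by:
  {m: True, v: False}
  {v: False, m: False}
  {v: True, m: True}


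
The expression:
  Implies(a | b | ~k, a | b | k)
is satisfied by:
  {a: True, b: True, k: True}
  {a: True, b: True, k: False}
  {a: True, k: True, b: False}
  {a: True, k: False, b: False}
  {b: True, k: True, a: False}
  {b: True, k: False, a: False}
  {k: True, b: False, a: False}


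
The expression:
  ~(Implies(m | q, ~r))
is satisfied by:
  {r: True, q: True, m: True}
  {r: True, q: True, m: False}
  {r: True, m: True, q: False}


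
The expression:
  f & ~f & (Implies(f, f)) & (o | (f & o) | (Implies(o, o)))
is never true.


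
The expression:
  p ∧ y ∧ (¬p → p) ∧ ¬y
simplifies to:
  False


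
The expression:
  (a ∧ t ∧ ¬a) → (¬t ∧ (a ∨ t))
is always true.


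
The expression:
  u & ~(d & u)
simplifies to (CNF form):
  u & ~d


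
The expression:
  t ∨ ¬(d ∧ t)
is always true.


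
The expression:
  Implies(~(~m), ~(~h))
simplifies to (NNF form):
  h | ~m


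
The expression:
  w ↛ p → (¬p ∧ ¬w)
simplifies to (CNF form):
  p ∨ ¬w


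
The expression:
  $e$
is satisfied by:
  {e: True}


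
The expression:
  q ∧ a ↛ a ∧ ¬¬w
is never true.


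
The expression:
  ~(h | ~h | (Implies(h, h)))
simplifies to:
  False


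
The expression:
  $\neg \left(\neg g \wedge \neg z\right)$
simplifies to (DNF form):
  $g \vee z$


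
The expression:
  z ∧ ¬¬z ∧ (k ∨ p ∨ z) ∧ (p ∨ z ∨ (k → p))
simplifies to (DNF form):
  z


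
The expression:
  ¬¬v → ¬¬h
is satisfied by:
  {h: True, v: False}
  {v: False, h: False}
  {v: True, h: True}


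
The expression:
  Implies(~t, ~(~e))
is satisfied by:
  {t: True, e: True}
  {t: True, e: False}
  {e: True, t: False}


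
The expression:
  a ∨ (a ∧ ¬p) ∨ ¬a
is always true.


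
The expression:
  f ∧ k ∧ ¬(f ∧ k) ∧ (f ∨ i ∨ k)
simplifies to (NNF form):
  False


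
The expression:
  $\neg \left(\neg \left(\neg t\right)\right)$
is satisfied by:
  {t: False}


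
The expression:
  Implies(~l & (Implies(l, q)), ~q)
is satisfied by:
  {l: True, q: False}
  {q: False, l: False}
  {q: True, l: True}


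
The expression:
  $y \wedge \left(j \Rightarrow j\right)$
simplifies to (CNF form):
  $y$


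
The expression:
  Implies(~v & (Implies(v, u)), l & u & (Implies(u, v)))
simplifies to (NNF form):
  v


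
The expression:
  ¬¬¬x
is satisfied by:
  {x: False}


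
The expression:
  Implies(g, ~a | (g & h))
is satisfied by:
  {h: True, g: False, a: False}
  {g: False, a: False, h: False}
  {a: True, h: True, g: False}
  {a: True, g: False, h: False}
  {h: True, g: True, a: False}
  {g: True, h: False, a: False}
  {a: True, g: True, h: True}


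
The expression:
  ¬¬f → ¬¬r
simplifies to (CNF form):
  r ∨ ¬f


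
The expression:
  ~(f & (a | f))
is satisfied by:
  {f: False}


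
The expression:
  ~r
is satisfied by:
  {r: False}


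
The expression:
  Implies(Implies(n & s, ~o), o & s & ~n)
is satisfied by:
  {s: True, o: True}


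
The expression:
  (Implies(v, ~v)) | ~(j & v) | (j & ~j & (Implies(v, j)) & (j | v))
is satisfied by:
  {v: False, j: False}
  {j: True, v: False}
  {v: True, j: False}


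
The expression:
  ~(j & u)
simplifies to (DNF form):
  ~j | ~u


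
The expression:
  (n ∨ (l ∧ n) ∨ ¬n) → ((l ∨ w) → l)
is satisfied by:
  {l: True, w: False}
  {w: False, l: False}
  {w: True, l: True}


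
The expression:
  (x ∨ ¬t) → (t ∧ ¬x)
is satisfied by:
  {t: True, x: False}


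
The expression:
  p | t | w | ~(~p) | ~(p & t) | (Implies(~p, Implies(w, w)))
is always true.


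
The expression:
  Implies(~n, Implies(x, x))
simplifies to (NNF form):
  True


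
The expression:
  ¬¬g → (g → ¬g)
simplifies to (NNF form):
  ¬g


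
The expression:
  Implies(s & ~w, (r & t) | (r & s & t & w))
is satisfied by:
  {r: True, w: True, t: True, s: False}
  {r: True, w: True, t: False, s: False}
  {w: True, t: True, s: False, r: False}
  {w: True, t: False, s: False, r: False}
  {r: True, t: True, s: False, w: False}
  {r: True, t: False, s: False, w: False}
  {t: True, r: False, s: False, w: False}
  {t: False, r: False, s: False, w: False}
  {r: True, w: True, s: True, t: True}
  {r: True, w: True, s: True, t: False}
  {w: True, s: True, t: True, r: False}
  {w: True, s: True, t: False, r: False}
  {r: True, s: True, t: True, w: False}


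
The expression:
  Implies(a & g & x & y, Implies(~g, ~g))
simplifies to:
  True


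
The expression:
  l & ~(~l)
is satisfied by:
  {l: True}


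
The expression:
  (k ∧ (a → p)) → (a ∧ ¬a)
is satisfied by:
  {a: True, k: False, p: False}
  {a: False, k: False, p: False}
  {p: True, a: True, k: False}
  {p: True, a: False, k: False}
  {k: True, a: True, p: False}


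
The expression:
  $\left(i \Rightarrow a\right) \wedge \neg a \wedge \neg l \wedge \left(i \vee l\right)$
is never true.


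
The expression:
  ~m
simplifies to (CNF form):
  ~m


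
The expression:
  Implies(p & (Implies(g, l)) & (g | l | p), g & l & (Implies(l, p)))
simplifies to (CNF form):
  g | ~p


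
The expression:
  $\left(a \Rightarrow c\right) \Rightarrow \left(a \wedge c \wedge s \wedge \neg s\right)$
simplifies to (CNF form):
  $a \wedge \neg c$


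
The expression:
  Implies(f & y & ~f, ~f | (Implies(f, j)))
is always true.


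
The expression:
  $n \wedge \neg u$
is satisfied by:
  {n: True, u: False}


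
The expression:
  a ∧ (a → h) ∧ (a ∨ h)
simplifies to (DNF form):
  a ∧ h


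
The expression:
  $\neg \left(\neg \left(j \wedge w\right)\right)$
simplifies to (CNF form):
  $j \wedge w$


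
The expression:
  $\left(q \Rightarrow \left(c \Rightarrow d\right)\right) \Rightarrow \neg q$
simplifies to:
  $\left(c \wedge \neg d\right) \vee \neg q$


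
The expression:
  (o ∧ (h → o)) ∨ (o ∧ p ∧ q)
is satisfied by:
  {o: True}


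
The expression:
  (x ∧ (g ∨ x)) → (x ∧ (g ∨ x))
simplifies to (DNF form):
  True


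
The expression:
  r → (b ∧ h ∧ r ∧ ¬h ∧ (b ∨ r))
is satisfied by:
  {r: False}


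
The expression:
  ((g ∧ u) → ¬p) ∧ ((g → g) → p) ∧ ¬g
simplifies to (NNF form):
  p ∧ ¬g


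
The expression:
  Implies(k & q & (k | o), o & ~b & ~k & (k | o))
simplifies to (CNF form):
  ~k | ~q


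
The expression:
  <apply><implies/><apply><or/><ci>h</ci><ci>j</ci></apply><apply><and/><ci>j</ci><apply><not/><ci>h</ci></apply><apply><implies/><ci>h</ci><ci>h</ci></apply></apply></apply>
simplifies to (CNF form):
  <apply><not/><ci>h</ci></apply>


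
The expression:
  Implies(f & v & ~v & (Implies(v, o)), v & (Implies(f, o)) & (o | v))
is always true.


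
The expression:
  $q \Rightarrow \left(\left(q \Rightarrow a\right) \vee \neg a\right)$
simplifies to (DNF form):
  $\text{True}$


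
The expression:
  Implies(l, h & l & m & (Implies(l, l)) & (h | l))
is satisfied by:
  {h: True, m: True, l: False}
  {h: True, m: False, l: False}
  {m: True, h: False, l: False}
  {h: False, m: False, l: False}
  {h: True, l: True, m: True}


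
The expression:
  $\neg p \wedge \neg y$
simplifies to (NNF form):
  $\neg p \wedge \neg y$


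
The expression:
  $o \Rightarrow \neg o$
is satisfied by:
  {o: False}


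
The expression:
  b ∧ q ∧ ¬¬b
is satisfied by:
  {b: True, q: True}


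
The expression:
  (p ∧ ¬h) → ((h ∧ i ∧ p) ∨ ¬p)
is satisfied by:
  {h: True, p: False}
  {p: False, h: False}
  {p: True, h: True}


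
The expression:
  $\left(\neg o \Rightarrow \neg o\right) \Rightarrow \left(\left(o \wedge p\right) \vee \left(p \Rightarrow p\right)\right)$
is always true.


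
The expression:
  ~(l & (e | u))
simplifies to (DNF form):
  ~l | (~e & ~u)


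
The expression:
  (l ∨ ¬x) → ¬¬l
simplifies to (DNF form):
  l ∨ x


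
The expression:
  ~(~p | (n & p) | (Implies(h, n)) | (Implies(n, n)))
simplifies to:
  False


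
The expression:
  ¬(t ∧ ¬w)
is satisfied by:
  {w: True, t: False}
  {t: False, w: False}
  {t: True, w: True}


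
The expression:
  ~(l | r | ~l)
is never true.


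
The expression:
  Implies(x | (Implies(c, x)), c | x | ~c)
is always true.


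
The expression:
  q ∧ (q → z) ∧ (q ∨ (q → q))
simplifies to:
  q ∧ z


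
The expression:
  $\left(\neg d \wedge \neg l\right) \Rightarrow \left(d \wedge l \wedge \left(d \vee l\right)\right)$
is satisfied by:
  {d: True, l: True}
  {d: True, l: False}
  {l: True, d: False}


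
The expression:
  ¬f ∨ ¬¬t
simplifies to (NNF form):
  t ∨ ¬f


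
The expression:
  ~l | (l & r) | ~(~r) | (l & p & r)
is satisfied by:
  {r: True, l: False}
  {l: False, r: False}
  {l: True, r: True}


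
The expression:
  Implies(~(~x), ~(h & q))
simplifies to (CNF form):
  ~h | ~q | ~x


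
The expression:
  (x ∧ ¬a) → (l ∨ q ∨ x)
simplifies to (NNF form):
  True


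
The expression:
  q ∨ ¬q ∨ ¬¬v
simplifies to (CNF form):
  True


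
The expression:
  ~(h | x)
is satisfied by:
  {x: False, h: False}


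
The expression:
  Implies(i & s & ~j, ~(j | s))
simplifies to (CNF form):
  j | ~i | ~s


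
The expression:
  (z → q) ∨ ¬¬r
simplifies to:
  q ∨ r ∨ ¬z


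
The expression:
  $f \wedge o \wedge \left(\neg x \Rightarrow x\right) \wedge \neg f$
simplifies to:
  $\text{False}$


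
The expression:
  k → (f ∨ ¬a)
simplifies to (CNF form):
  f ∨ ¬a ∨ ¬k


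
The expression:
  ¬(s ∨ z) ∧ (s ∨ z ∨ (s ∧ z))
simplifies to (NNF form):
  False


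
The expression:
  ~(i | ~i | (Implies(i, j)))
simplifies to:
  False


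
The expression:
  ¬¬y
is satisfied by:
  {y: True}


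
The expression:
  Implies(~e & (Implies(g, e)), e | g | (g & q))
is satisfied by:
  {e: True, g: True}
  {e: True, g: False}
  {g: True, e: False}


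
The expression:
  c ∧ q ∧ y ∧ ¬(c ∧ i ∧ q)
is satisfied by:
  {c: True, y: True, q: True, i: False}


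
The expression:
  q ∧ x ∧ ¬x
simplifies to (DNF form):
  False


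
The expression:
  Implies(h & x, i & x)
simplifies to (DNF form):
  i | ~h | ~x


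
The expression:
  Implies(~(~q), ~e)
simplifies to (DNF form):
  ~e | ~q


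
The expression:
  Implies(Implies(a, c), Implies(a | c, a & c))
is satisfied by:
  {a: True, c: False}
  {c: False, a: False}
  {c: True, a: True}


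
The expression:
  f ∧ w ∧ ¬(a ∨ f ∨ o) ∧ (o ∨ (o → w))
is never true.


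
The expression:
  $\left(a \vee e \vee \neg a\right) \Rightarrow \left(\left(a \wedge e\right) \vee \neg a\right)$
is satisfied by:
  {e: True, a: False}
  {a: False, e: False}
  {a: True, e: True}


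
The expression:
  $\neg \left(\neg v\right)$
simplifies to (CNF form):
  $v$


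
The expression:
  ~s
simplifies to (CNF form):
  ~s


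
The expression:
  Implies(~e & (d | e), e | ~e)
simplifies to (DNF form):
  True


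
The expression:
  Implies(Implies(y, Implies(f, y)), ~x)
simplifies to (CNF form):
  ~x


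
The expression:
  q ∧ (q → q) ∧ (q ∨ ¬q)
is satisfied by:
  {q: True}


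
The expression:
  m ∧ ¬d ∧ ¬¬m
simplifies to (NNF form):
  m ∧ ¬d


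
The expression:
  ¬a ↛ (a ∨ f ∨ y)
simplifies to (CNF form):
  ¬a ∧ ¬f ∧ ¬y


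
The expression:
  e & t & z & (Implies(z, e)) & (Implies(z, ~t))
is never true.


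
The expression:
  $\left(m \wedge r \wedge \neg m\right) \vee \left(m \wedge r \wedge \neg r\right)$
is never true.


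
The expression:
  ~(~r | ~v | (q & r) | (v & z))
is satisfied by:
  {r: True, v: True, q: False, z: False}


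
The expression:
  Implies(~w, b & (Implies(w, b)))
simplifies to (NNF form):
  b | w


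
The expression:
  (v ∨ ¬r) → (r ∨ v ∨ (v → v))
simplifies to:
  True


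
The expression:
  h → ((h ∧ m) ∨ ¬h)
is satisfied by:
  {m: True, h: False}
  {h: False, m: False}
  {h: True, m: True}


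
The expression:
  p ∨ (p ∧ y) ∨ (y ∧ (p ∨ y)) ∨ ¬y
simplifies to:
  True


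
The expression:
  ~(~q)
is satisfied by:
  {q: True}


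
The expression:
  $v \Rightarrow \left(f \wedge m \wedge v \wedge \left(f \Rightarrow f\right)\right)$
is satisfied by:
  {m: True, f: True, v: False}
  {m: True, f: False, v: False}
  {f: True, m: False, v: False}
  {m: False, f: False, v: False}
  {m: True, v: True, f: True}


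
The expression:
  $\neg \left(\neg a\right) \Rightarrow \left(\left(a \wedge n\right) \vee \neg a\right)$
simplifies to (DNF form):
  $n \vee \neg a$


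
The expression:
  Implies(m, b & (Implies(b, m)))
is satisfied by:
  {b: True, m: False}
  {m: False, b: False}
  {m: True, b: True}


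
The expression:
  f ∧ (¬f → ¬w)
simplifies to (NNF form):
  f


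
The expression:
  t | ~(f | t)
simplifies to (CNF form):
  t | ~f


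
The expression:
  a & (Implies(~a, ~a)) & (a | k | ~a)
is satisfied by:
  {a: True}


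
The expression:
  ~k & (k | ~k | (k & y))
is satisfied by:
  {k: False}


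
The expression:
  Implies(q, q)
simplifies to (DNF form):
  True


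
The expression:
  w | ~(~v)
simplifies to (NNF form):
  v | w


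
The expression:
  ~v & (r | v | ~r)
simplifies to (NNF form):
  ~v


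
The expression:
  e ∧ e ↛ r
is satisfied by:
  {e: True, r: False}


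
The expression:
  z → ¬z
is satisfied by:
  {z: False}


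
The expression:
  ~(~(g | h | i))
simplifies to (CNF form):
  g | h | i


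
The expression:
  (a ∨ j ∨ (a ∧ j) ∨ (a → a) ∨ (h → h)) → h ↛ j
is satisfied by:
  {h: True, j: False}


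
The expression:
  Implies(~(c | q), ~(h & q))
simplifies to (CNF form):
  True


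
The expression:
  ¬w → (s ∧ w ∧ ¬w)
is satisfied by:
  {w: True}


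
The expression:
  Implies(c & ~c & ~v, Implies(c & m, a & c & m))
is always true.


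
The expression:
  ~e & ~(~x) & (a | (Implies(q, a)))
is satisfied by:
  {x: True, a: True, q: False, e: False}
  {x: True, q: False, a: False, e: False}
  {x: True, a: True, q: True, e: False}


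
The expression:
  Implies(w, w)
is always true.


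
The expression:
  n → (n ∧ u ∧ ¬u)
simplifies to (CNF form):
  ¬n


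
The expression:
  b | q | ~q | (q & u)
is always true.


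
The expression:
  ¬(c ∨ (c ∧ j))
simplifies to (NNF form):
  ¬c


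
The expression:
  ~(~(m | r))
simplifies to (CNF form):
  m | r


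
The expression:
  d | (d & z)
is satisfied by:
  {d: True}


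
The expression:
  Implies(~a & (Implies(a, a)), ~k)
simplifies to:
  a | ~k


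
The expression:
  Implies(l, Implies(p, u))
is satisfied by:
  {u: True, l: False, p: False}
  {l: False, p: False, u: False}
  {p: True, u: True, l: False}
  {p: True, l: False, u: False}
  {u: True, l: True, p: False}
  {l: True, u: False, p: False}
  {p: True, l: True, u: True}


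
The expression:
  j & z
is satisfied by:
  {z: True, j: True}


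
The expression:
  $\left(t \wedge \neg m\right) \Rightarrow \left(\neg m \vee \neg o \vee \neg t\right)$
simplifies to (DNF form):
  $\text{True}$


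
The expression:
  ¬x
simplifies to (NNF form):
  ¬x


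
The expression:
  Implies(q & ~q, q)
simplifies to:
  True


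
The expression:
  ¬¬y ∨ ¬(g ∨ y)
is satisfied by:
  {y: True, g: False}
  {g: False, y: False}
  {g: True, y: True}


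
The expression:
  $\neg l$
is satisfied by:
  {l: False}


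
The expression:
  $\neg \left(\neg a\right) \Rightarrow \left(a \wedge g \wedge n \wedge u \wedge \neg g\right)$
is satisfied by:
  {a: False}


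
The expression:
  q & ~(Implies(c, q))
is never true.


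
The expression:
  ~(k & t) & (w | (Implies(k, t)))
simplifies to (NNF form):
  ~k | (w & ~t)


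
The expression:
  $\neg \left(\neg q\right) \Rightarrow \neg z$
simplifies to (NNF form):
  $\neg q \vee \neg z$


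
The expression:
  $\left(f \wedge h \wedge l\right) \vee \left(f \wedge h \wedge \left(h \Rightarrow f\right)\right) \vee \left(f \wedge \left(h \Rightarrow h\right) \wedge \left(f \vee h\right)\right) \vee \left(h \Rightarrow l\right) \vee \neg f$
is always true.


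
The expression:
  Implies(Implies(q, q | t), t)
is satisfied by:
  {t: True}


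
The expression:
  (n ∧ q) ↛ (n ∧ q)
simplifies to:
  False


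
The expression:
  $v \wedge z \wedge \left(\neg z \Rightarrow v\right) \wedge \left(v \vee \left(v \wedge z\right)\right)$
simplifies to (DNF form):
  $v \wedge z$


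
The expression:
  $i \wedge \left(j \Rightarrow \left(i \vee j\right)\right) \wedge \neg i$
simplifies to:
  $\text{False}$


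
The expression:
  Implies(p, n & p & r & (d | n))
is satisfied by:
  {r: True, n: True, p: False}
  {r: True, n: False, p: False}
  {n: True, r: False, p: False}
  {r: False, n: False, p: False}
  {r: True, p: True, n: True}


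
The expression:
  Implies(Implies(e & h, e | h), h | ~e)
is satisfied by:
  {h: True, e: False}
  {e: False, h: False}
  {e: True, h: True}


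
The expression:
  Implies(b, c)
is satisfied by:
  {c: True, b: False}
  {b: False, c: False}
  {b: True, c: True}


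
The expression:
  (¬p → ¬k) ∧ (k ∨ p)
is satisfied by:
  {p: True}


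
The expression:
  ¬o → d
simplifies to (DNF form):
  d ∨ o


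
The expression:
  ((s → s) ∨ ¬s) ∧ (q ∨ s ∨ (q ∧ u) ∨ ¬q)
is always true.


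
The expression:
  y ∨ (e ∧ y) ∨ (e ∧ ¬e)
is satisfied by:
  {y: True}


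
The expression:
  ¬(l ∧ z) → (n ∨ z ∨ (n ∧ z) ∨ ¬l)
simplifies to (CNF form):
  n ∨ z ∨ ¬l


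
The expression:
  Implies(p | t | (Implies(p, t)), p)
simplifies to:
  p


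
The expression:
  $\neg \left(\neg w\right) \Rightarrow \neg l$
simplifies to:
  $\neg l \vee \neg w$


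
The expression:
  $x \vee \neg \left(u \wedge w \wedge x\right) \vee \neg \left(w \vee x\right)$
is always true.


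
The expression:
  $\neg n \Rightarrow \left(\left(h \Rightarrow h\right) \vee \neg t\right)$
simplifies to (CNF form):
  $\text{True}$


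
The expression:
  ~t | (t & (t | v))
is always true.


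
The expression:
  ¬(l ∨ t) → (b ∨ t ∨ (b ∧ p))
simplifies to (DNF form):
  b ∨ l ∨ t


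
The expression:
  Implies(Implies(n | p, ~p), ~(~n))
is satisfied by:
  {n: True, p: True}
  {n: True, p: False}
  {p: True, n: False}


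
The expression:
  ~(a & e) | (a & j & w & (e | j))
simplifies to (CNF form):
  (j | ~a | ~e) & (w | ~a | ~e)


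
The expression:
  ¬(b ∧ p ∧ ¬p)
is always true.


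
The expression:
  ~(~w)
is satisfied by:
  {w: True}


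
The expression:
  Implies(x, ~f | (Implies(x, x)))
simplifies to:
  True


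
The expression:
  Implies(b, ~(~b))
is always true.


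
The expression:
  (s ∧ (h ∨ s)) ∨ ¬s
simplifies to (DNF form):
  True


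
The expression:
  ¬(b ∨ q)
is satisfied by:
  {q: False, b: False}


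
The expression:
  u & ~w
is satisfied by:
  {u: True, w: False}


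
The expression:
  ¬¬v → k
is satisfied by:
  {k: True, v: False}
  {v: False, k: False}
  {v: True, k: True}


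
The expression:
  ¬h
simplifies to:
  ¬h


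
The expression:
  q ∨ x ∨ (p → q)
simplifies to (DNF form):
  q ∨ x ∨ ¬p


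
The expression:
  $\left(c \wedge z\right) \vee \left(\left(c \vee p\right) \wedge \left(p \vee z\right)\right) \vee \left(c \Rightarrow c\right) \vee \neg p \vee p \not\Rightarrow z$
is always true.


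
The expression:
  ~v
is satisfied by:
  {v: False}


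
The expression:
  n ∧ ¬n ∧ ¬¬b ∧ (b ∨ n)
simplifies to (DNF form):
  False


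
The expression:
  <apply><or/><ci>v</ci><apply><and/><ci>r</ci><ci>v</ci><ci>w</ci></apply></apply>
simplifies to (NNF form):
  <ci>v</ci>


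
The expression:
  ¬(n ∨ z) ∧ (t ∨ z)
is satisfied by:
  {t: True, n: False, z: False}


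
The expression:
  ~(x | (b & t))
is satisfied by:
  {x: False, t: False, b: False}
  {b: True, x: False, t: False}
  {t: True, x: False, b: False}


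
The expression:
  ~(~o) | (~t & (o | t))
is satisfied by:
  {o: True}


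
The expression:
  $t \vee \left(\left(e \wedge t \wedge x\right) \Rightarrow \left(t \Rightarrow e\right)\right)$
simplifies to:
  $\text{True}$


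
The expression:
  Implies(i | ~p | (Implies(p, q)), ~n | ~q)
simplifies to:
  ~n | ~q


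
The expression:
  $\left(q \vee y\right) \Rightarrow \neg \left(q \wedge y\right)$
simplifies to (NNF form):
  $\neg q \vee \neg y$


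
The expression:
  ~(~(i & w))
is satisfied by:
  {i: True, w: True}


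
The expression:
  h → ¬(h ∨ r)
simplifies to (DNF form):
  ¬h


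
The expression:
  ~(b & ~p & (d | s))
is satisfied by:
  {p: True, d: False, s: False, b: False}
  {p: True, s: True, d: False, b: False}
  {p: True, d: True, s: False, b: False}
  {p: True, s: True, d: True, b: False}
  {p: False, d: False, s: False, b: False}
  {s: True, p: False, d: False, b: False}
  {d: True, p: False, s: False, b: False}
  {s: True, d: True, p: False, b: False}
  {b: True, p: True, d: False, s: False}
  {b: True, s: True, p: True, d: False}
  {b: True, p: True, d: True, s: False}
  {b: True, s: True, p: True, d: True}
  {b: True, p: False, d: False, s: False}


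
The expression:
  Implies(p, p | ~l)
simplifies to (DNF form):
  True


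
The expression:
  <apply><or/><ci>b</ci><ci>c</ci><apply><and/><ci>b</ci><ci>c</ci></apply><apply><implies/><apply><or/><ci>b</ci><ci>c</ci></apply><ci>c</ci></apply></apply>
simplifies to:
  <true/>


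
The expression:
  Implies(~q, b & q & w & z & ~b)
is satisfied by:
  {q: True}


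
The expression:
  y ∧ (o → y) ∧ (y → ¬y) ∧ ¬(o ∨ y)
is never true.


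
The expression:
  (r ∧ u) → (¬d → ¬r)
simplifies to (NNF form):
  d ∨ ¬r ∨ ¬u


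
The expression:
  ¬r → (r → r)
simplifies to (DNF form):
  True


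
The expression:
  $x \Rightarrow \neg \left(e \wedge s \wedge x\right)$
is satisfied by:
  {s: False, e: False, x: False}
  {x: True, s: False, e: False}
  {e: True, s: False, x: False}
  {x: True, e: True, s: False}
  {s: True, x: False, e: False}
  {x: True, s: True, e: False}
  {e: True, s: True, x: False}


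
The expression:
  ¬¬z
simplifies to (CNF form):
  z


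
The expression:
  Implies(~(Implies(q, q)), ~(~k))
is always true.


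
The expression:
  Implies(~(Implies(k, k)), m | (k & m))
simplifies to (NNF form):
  True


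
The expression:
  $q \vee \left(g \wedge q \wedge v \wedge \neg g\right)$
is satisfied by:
  {q: True}


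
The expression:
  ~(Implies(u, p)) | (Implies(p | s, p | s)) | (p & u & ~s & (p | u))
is always true.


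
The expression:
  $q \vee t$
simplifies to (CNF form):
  $q \vee t$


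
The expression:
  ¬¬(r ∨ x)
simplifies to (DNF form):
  r ∨ x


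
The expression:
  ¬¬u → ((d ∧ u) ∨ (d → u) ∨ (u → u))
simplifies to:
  True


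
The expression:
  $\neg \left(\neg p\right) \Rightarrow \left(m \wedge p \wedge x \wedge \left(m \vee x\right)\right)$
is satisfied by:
  {m: True, x: True, p: False}
  {m: True, x: False, p: False}
  {x: True, m: False, p: False}
  {m: False, x: False, p: False}
  {m: True, p: True, x: True}


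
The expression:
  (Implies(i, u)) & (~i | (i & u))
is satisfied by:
  {u: True, i: False}
  {i: False, u: False}
  {i: True, u: True}


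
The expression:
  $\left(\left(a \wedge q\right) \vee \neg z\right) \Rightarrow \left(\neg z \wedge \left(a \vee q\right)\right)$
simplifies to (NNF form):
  $\left(a \wedge \neg q\right) \vee \left(q \wedge \neg z\right) \vee \left(z \wedge \neg a\right)$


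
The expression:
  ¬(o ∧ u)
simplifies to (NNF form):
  ¬o ∨ ¬u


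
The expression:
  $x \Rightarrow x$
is always true.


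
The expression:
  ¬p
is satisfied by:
  {p: False}


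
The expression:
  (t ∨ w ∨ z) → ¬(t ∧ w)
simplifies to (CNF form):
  ¬t ∨ ¬w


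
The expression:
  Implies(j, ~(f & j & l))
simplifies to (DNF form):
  ~f | ~j | ~l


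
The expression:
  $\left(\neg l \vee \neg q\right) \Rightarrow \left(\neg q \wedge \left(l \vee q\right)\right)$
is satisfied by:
  {l: True}


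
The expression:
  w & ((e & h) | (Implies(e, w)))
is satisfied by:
  {w: True}


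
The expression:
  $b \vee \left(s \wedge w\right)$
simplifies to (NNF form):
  $b \vee \left(s \wedge w\right)$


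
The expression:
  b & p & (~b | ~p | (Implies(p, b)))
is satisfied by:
  {p: True, b: True}


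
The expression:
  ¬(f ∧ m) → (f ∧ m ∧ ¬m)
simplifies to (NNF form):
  f ∧ m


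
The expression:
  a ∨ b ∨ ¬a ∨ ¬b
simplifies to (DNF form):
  True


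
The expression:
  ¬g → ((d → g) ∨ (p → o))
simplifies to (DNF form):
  g ∨ o ∨ ¬d ∨ ¬p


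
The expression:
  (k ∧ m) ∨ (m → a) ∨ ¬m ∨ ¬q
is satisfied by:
  {a: True, k: True, m: False, q: False}
  {a: True, m: False, q: False, k: False}
  {k: True, m: False, q: False, a: False}
  {k: False, m: False, q: False, a: False}
  {a: True, q: True, k: True, m: False}
  {a: True, q: True, k: False, m: False}
  {q: True, k: True, a: False, m: False}
  {q: True, a: False, m: False, k: False}
  {k: True, a: True, m: True, q: False}
  {a: True, m: True, k: False, q: False}
  {k: True, m: True, a: False, q: False}
  {m: True, a: False, q: False, k: False}
  {a: True, q: True, m: True, k: True}
  {a: True, q: True, m: True, k: False}
  {q: True, m: True, k: True, a: False}


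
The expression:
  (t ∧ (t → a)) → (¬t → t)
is always true.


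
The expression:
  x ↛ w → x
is always true.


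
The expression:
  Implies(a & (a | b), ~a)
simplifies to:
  ~a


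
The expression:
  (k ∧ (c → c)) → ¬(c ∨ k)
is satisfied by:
  {k: False}


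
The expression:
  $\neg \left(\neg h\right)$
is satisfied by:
  {h: True}


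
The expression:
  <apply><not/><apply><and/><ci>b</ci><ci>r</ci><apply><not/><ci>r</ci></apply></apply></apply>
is always true.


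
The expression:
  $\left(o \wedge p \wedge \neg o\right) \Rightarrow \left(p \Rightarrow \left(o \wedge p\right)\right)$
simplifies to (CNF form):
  $\text{True}$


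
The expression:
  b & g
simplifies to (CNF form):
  b & g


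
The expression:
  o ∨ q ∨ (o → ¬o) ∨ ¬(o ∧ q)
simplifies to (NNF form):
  True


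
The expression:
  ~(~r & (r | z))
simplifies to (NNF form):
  r | ~z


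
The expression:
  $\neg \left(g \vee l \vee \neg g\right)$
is never true.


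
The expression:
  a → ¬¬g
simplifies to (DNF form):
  g ∨ ¬a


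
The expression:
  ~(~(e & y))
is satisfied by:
  {e: True, y: True}


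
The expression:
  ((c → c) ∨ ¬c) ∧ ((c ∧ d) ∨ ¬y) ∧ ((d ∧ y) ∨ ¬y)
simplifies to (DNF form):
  (c ∧ d) ∨ ¬y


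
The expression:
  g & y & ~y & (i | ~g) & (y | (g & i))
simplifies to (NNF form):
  False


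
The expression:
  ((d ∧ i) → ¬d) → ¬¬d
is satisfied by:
  {d: True}


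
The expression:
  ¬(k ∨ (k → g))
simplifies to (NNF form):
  False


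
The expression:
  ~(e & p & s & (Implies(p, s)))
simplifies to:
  ~e | ~p | ~s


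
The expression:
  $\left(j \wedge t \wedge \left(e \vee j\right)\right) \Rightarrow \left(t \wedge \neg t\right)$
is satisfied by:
  {t: False, j: False}
  {j: True, t: False}
  {t: True, j: False}


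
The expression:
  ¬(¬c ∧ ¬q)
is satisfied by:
  {q: True, c: True}
  {q: True, c: False}
  {c: True, q: False}


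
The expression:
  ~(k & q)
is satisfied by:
  {k: False, q: False}
  {q: True, k: False}
  {k: True, q: False}
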